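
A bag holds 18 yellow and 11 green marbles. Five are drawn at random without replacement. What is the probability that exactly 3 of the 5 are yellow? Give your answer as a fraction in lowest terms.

Total number of selections: C(29,5) = 118755.
Selections with exactly 3 yellow: choose 3 of the 18 yellow and 2 of the 11 green, C(18,3)·C(11,2) = 816·55 = 44880.
Probability = 44880/118755 = 2992/7917.

2992/7917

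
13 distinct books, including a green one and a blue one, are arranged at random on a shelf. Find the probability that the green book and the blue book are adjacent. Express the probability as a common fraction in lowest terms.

There are 13! = 6227020800 arrangements.
Treat the green book and the blue book as a block: 12! arrangements of the blocks × 2 orders within the block = 2·479001600 = 958003200.
Probability = 958003200/6227020800 = 2/13.

2/13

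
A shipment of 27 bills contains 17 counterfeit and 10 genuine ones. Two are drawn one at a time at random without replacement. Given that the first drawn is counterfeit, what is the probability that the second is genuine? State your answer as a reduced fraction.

After removing one counterfeit, 26 remain: 16 counterfeit and 10 genuine.
So the probability the next is genuine is 10/26 = 5/13.

5/13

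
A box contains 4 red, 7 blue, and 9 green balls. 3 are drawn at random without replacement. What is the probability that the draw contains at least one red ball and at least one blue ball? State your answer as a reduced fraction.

There are C(20,3) = 1140 possible draws.
By inclusion-exclusion on the complements, draws missing all red or all blue: C(16,3) + C(13,3) − C(9,3) = 560 + 286 − 84 = 762.
So draws with at least one of each: 1140 − 762 = 378, probability 378/1140 = 63/190.

63/190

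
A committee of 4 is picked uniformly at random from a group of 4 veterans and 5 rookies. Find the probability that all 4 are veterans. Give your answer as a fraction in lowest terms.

There are C(9,4) = 126 possible selections.
Selections with all veterans: C(4,4) = 1.
Probability = 1/126.

1/126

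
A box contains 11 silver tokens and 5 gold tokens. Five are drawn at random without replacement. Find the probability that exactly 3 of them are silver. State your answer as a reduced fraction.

The sample space is all 5-subsets of the 16: C(16,5) = 4368.
Selections with exactly 3 silver: choose 3 of the 11 silver and 2 of the 5 gold, C(11,3)·C(5,2) = 165·10 = 1650.
Probability = 1650/4368 = 275/728.

275/728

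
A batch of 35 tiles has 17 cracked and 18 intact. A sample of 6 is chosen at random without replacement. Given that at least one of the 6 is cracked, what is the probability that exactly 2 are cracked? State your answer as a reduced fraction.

6120/23597

Work in counts. Selections with at least one cracked: C(35,6) − C(18,6) = 1623160 − 18564 = 1604596.
Of those, selections where exactly 2 are cracked: C(17,2)·C(18,4) = 136·3060 = 416160.
Conditional probability = 416160/1604596 = 6120/23597.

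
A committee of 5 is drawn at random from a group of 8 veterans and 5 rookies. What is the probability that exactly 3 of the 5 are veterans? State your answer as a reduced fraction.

560/1287

Total number of selections: C(13,5) = 1287.
Selections with exactly 3 veterans: choose 3 of the 8 veterans and 2 of the 5 rookies, C(8,3)·C(5,2) = 56·10 = 560.
Probability = 560/1287.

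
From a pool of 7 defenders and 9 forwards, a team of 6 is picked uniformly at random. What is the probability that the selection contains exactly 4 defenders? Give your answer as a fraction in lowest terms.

Total number of selections: C(16,6) = 8008.
Selections with exactly 4 defenders: choose 4 of the 7 defenders and 2 of the 9 forwards, C(7,4)·C(9,2) = 35·36 = 1260.
Probability = 1260/8008 = 45/286.

45/286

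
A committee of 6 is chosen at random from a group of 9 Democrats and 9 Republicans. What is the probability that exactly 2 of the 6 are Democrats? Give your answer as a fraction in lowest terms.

54/221

There are C(18,6) = 18564 ways to choose 6 from 18.
Selections with exactly 2 Democrats: choose 2 of the 9 Democrats and 4 of the 9 Republicans, C(9,2)·C(9,4) = 36·126 = 4536.
Probability = 4536/18564 = 54/221.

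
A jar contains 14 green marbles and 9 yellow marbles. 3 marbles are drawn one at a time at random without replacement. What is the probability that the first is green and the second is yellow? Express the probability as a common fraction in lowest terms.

63/253

Multiply the conditional probabilities at each draw: 14/23 · 9/22 = 126/506 = 63/253.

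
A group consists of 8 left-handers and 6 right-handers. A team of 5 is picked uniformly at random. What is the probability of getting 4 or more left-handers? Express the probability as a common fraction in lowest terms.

Total selections: C(14,5) = 2002.
Favorable selections (4 or more left-handers): C(8,4)·C(6,1) + C(8,5)·C(6,0) = 420 + 56 = 476.
Probability = 476/2002 = 34/143.

34/143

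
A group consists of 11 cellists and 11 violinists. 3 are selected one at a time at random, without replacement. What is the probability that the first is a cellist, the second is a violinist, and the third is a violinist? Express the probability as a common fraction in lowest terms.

11/84

Multiply the conditional probabilities at each draw: 11/22 · 11/21 · 10/20 = 1210/9240 = 11/84.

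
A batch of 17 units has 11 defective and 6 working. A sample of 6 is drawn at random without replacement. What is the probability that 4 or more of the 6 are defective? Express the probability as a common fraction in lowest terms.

Total selections: C(17,6) = 12376.
Favorable selections (4 or more defective): C(11,4)·C(6,2) + C(11,5)·C(6,1) + C(11,6)·C(6,0) = 4950 + 2772 + 462 = 8184.
Probability = 8184/12376 = 1023/1547.

1023/1547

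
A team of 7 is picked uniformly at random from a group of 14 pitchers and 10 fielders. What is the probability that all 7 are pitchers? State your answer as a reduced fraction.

There are C(24,7) = 346104 possible selections.
Selections with all pitchers: C(14,7) = 3432.
Probability = 3432/346104 = 13/1311.

13/1311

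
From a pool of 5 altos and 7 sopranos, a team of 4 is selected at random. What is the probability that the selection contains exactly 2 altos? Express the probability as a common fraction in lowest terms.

14/33

There are C(12,4) = 495 ways to choose 4 from 12.
Selections with exactly 2 altos: choose 2 of the 5 altos and 2 of the 7 sopranos, C(5,2)·C(7,2) = 10·21 = 210.
Probability = 210/495 = 14/33.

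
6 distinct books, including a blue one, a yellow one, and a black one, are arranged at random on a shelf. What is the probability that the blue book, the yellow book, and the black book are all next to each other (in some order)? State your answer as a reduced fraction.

1/5

There are 6! = 720 arrangements.
Treat the three as one block: 4! placements × 3! orders within the block = 24·6 = 144.
Probability = 144/720 = 1/5.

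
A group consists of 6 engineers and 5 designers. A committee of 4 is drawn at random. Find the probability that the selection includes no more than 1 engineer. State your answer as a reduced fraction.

13/66

Total selections: C(11,4) = 330.
Favorable selections (no more than 1 engineer): C(6,0)·C(5,4) + C(6,1)·C(5,3) = 5 + 60 = 65.
Probability = 65/330 = 13/66.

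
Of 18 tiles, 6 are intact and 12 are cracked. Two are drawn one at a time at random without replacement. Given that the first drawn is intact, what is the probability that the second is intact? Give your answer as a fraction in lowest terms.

After removing one intact, 17 remain: 5 intact and 12 cracked.
So the probability the next is intact is 5/17.

5/17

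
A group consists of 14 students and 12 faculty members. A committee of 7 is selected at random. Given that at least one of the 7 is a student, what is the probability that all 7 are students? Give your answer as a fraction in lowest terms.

Work in counts. Selections with at least one student: C(26,7) − C(12,7) = 657800 − 792 = 657008.
Of those, selections where all 7 are students: C(14,7) = 3432.
Conditional probability = 3432/657008 = 39/7466.

39/7466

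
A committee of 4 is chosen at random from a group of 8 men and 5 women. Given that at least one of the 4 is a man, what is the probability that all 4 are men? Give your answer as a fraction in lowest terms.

Work in counts. Selections with at least one man: C(13,4) − C(5,4) = 715 − 5 = 710.
Of those, selections where all 4 are men: C(8,4) = 70.
Conditional probability = 70/710 = 7/71.

7/71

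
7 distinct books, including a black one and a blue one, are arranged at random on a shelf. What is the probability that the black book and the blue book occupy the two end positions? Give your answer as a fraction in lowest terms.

There are 7! = 5040 arrangements.
Place the black book and the blue book at the ends in 2 ways, arrange the remaining 5 in 5! = 120 ways: 2·120 = 240.
Probability = 240/5040 = 1/21.

1/21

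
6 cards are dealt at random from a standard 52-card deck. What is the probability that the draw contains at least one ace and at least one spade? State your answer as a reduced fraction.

6772177/20358520

There are C(52,6) = 20358520 possible draws.
By inclusion-exclusion on the complements, draws missing all aces or all spades: C(48,6) + C(39,6) − C(36,6) = 12271512 + 3262623 − 1947792 = 13586343.
So draws with at least one of each: 20358520 − 13586343 = 6772177, probability 6772177/20358520.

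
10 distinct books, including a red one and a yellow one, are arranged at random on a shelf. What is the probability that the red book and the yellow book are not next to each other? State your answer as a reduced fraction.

4/5

There are 10! = 3628800 arrangements.
Arrangements with the red book and the yellow book adjacent: 2·9! = 725760.
So not adjacent: 3628800 − 725760 = 2903040, probability 2903040/3628800 = 4/5.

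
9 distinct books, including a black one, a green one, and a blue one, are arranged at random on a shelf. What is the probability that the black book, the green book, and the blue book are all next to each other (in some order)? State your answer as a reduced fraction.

1/12

There are 9! = 362880 arrangements.
Treat the three as one block: 7! placements × 3! orders within the block = 5040·6 = 30240.
Probability = 30240/362880 = 1/12.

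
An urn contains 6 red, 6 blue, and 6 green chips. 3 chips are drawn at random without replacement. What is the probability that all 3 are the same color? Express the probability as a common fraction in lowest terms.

5/68

There are C(18,3) = 816 ways to draw 3 chips.
All same color: C(6,3) + C(6,3) + C(6,3) = 20 + 20 + 20 = 60.
Probability = 60/816 = 5/68.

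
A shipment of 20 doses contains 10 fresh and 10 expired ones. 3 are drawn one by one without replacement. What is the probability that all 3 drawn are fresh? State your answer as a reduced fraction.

2/19

Multiply the conditional probabilities at each draw: 10/20 · 9/19 · 8/18 = 720/6840 = 2/19.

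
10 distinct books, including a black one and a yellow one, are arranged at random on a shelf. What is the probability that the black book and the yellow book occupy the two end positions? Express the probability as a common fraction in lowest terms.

There are 10! = 3628800 arrangements.
Place the black book and the yellow book at the ends in 2 ways, arrange the remaining 8 in 8! = 40320 ways: 2·40320 = 80640.
Probability = 80640/3628800 = 1/45.

1/45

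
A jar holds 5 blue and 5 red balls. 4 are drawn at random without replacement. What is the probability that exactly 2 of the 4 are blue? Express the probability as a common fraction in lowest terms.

10/21

Total number of selections: C(10,4) = 210.
Selections with exactly 2 blue: choose 2 of the 5 blue and 2 of the 5 red, C(5,2)·C(5,2) = 10·10 = 100.
Probability = 100/210 = 10/21.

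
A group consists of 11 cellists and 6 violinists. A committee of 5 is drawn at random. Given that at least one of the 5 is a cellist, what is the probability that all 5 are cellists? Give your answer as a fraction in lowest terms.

Work in counts. Selections with at least one cellist: C(17,5) − C(6,5) = 6188 − 6 = 6182.
Of those, selections where all 5 are cellists: C(11,5) = 462.
Conditional probability = 462/6182 = 21/281.

21/281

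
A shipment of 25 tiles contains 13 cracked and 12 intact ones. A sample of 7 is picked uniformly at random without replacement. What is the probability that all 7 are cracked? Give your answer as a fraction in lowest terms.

There are C(25,7) = 480700 possible selections.
Selections with all cracked: C(13,7) = 1716.
Probability = 1716/480700 = 39/10925.

39/10925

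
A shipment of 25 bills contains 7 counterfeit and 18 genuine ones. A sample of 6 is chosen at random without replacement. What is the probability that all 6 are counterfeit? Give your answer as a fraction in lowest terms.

There are C(25,6) = 177100 possible selections.
Selections with all counterfeit: C(7,6) = 7.
Probability = 7/177100 = 1/25300.

1/25300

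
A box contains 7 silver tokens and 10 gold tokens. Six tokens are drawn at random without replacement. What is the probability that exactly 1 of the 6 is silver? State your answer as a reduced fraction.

The sample space is all 6-subsets of the 17: C(17,6) = 12376.
Selections with exactly 1 silver: choose 1 of the 7 silver and 5 of the 10 gold, C(7,1)·C(10,5) = 7·252 = 1764.
Probability = 1764/12376 = 63/442.

63/442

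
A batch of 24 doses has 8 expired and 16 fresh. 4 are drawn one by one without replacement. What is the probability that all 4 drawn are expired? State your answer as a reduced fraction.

Multiply the conditional probabilities at each draw: 8/24 · 7/23 · 6/22 · 5/21 = 1680/255024 = 5/759.

5/759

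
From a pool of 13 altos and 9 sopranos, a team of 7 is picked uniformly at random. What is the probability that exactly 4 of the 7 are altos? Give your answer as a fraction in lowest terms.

455/1292

Total number of selections: C(22,7) = 170544.
Selections with exactly 4 altos: choose 4 of the 13 altos and 3 of the 9 sopranos, C(13,4)·C(9,3) = 715·84 = 60060.
Probability = 60060/170544 = 455/1292.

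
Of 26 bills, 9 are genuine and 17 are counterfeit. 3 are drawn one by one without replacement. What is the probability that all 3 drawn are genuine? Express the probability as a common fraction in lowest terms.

21/650

Multiply the conditional probabilities at each draw: 9/26 · 8/25 · 7/24 = 504/15600 = 21/650.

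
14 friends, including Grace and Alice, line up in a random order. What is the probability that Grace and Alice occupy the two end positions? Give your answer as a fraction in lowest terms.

There are 14! = 87178291200 arrangements.
Place Grace and Alice at the ends in 2 ways, arrange the remaining 12 in 12! = 479001600 ways: 2·479001600 = 958003200.
Probability = 958003200/87178291200 = 1/91.

1/91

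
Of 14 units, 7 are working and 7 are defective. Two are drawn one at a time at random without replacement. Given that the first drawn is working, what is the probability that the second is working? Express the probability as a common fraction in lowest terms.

6/13

After removing one working, 13 remain: 6 working and 7 defective.
So the probability the next is working is 6/13.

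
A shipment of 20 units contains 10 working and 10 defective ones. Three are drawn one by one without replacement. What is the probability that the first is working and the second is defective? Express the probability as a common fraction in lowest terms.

5/19

Multiply the conditional probabilities at each draw: 10/20 · 10/19 = 100/380 = 5/19.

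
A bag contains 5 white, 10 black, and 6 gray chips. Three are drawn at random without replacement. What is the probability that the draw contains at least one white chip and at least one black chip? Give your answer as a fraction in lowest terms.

There are C(21,3) = 1330 possible draws.
By inclusion-exclusion on the complements, draws missing all white or all black: C(16,3) + C(11,3) − C(6,3) = 560 + 165 − 20 = 705.
So draws with at least one of each: 1330 − 705 = 625, probability 625/1330 = 125/266.

125/266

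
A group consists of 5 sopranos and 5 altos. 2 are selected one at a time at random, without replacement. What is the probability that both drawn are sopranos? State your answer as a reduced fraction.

Multiply the conditional probabilities at each draw: 5/10 · 4/9 = 20/90 = 2/9.

2/9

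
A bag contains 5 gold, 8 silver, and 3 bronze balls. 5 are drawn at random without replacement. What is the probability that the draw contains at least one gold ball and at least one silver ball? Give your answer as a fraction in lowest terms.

275/312

There are C(16,5) = 4368 possible draws.
By inclusion-exclusion on the complements, draws missing all gold or all silver: C(11,5) + C(8,5) − C(3,5) = 462 + 56 − 0 = 518.
So draws with at least one of each: 4368 − 518 = 3850, probability 3850/4368 = 275/312.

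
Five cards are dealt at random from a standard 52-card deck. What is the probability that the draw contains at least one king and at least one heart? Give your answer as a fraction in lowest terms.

There are C(52,5) = 2598960 possible draws.
By inclusion-exclusion on the complements, draws missing all kings or all hearts: C(48,5) + C(39,5) − C(36,5) = 1712304 + 575757 − 376992 = 1911069.
So draws with at least one of each: 2598960 − 1911069 = 687891, probability 687891/2598960 = 229297/866320.

229297/866320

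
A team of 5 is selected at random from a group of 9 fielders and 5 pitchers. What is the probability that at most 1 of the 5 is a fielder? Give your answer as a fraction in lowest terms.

There are C(14,5) = 2002 ways to choose the 5.
Favorable selections (at most 1 fielder): C(9,0)·C(5,5) + C(9,1)·C(5,4) = 1 + 45 = 46.
Probability = 46/2002 = 23/1001.

23/1001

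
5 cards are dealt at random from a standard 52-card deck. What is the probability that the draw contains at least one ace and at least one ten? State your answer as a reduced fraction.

6509/64974

There are C(52,5) = 2598960 possible draws.
By inclusion-exclusion on the complements, draws missing all aces or all tens: C(48,5) + C(48,5) − C(44,5) = 1712304 + 1712304 − 1086008 = 2338600.
So draws with at least one of each: 2598960 − 2338600 = 260360, probability 260360/2598960 = 6509/64974.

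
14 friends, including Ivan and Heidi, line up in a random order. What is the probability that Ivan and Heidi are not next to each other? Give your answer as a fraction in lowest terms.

There are 14! = 87178291200 arrangements.
Arrangements with Ivan and Heidi adjacent: 2·13! = 12454041600.
So not adjacent: 87178291200 − 12454041600 = 74724249600, probability 74724249600/87178291200 = 6/7.

6/7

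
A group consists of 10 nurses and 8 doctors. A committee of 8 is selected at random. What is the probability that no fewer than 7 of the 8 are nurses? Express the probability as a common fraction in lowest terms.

There are C(18,8) = 43758 ways to choose the 8.
Favorable selections (no fewer than 7 nurses): C(10,7)·C(8,1) + C(10,8)·C(8,0) = 960 + 45 = 1005.
Probability = 1005/43758 = 335/14586.

335/14586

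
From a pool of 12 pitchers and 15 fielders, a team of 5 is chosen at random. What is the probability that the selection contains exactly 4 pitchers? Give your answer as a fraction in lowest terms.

Total number of selections: C(27,5) = 80730.
Selections with exactly 4 pitchers: choose 4 of the 12 pitchers and 1 of the 15 fielders, C(12,4)·C(15,1) = 495·15 = 7425.
Probability = 7425/80730 = 55/598.

55/598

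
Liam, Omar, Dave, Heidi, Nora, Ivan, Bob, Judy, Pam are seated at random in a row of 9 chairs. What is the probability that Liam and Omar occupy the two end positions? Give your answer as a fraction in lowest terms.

There are 9! = 362880 arrangements.
Place Liam and Omar at the ends in 2 ways, arrange the remaining 7 in 7! = 5040 ways: 2·5040 = 10080.
Probability = 10080/362880 = 1/36.

1/36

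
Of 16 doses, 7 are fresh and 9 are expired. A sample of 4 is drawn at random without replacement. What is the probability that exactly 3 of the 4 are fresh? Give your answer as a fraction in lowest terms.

9/52

There are C(16,4) = 1820 ways to choose 4 from 16.
Selections with exactly 3 fresh: choose 3 of the 7 fresh and 1 of the 9 expired, C(7,3)·C(9,1) = 35·9 = 315.
Probability = 315/1820 = 9/52.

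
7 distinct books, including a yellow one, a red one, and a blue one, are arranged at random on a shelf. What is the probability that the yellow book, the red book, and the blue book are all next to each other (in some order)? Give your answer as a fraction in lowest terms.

1/7

There are 7! = 5040 arrangements.
Treat the three as one block: 5! placements × 3! orders within the block = 120·6 = 720.
Probability = 720/5040 = 1/7.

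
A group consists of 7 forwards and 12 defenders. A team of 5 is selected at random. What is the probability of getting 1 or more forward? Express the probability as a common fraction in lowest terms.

Total selections: C(19,5) = 11628.
The complement is all 5 are defenders: C(12,5) = 792.
Probability = 1 − 792/11628 = 10836/11628 = 301/323.

301/323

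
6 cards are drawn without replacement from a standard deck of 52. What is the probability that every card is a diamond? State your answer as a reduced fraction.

There are C(52,6) = 20358520 possible 6-card hands.
Hands that are all diamonds: C(13,6) = 1716.
Probability = 1716/20358520 = 33/391510.

33/391510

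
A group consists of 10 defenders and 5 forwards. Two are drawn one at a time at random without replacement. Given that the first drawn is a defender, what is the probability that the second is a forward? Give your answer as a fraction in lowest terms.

5/14

After removing one defender, 14 remain: 9 defenders and 5 forwards.
So the probability the next is a forward is 5/14.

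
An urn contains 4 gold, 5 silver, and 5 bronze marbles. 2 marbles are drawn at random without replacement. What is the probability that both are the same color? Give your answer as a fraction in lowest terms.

There are C(14,2) = 91 ways to draw 2 marbles.
All same color: C(4,2) + C(5,2) + C(5,2) = 6 + 10 + 10 = 26.
Probability = 26/91 = 2/7.

2/7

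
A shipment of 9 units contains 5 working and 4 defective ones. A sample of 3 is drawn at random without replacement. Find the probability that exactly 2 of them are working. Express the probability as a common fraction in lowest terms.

10/21

Total number of selections: C(9,3) = 84.
Selections with exactly 2 working: choose 2 of the 5 working and 1 of the 4 defective, C(5,2)·C(4,1) = 10·4 = 40.
Probability = 40/84 = 10/21.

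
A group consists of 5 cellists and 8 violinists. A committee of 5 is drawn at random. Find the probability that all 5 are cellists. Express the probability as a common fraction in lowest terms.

1/1287

There are C(13,5) = 1287 possible selections.
Selections with all cellists: C(5,5) = 1.
Probability = 1/1287.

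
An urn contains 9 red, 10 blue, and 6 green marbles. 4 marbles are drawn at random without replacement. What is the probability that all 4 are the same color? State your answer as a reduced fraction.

There are C(25,4) = 12650 ways to draw 4 marbles.
All same color: C(9,4) + C(10,4) + C(6,4) = 126 + 210 + 15 = 351.
Probability = 351/12650.

351/12650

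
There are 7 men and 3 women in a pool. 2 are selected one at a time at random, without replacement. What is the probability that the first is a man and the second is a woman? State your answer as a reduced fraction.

7/30

Multiply the conditional probabilities at each draw: 7/10 · 3/9 = 21/90 = 7/30.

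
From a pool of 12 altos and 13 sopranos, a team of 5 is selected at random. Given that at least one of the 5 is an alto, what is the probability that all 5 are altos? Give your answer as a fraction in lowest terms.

24/1571

Work in counts. Selections with at least one alto: C(25,5) − C(13,5) = 53130 − 1287 = 51843.
Of those, selections where all 5 are altos: C(12,5) = 792.
Conditional probability = 792/51843 = 24/1571.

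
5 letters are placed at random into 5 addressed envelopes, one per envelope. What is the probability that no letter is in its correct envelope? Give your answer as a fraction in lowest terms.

There are 5! = 120 assignments.
By inclusion-exclusion, assignments with no fixed points: C(5,0)·5! − C(5,1)·4! + C(5,2)·3! − C(5,3)·2! + C(5,4)·1! − C(5,5)·0! = 44.
Probability = 44/120 = 11/30.

11/30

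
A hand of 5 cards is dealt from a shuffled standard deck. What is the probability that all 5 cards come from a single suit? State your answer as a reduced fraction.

There are C(52,5) = 2598960 possible 5-card hands.
Hands of one suit: 4 suits × C(13,5) = 4·1287 = 5148.
Probability = 5148/2598960 = 33/16660.

33/16660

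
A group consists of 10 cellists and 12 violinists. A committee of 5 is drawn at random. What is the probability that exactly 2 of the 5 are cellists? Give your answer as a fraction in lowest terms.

50/133

Total number of selections: C(22,5) = 26334.
Selections with exactly 2 cellists: choose 2 of the 10 cellists and 3 of the 12 violinists, C(10,2)·C(12,3) = 45·220 = 9900.
Probability = 9900/26334 = 50/133.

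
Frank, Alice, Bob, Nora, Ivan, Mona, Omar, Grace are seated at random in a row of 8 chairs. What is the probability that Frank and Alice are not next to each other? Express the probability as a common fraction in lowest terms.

There are 8! = 40320 arrangements.
Arrangements with Frank and Alice adjacent: 2·7! = 10080.
So not adjacent: 40320 − 10080 = 30240, probability 30240/40320 = 3/4.

3/4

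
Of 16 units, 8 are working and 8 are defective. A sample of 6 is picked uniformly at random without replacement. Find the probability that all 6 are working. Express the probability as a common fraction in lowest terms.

There are C(16,6) = 8008 possible selections.
Selections with all working: C(8,6) = 28.
Probability = 28/8008 = 1/286.

1/286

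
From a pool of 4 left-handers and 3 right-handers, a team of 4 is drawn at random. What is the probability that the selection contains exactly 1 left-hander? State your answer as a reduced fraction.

4/35

The sample space is all 4-subsets of the 7: C(7,4) = 35.
Selections with exactly 1 left-hander: choose 1 of the 4 left-handers and 3 of the 3 right-handers, C(4,1)·C(3,3) = 4·1 = 4.
Probability = 4/35.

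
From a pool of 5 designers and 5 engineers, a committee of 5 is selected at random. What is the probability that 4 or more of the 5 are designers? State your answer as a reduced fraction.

There are C(10,5) = 252 ways to choose the 5.
Favorable selections (4 or more designers): C(5,4)·C(5,1) + C(5,5)·C(5,0) = 25 + 1 = 26.
Probability = 26/252 = 13/126.

13/126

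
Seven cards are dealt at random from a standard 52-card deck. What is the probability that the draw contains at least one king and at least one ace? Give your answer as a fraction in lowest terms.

3105873/16723070

There are C(52,7) = 133784560 possible draws.
By inclusion-exclusion on the complements, draws missing all kings or all aces: C(48,7) + C(48,7) − C(44,7) = 73629072 + 73629072 − 38320568 = 108937576.
So draws with at least one of each: 133784560 − 108937576 = 24846984, probability 24846984/133784560 = 3105873/16723070.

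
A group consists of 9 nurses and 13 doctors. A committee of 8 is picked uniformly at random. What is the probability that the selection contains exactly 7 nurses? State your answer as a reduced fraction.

26/17765

The sample space is all 8-subsets of the 22: C(22,8) = 319770.
Selections with exactly 7 nurses: choose 7 of the 9 nurses and 1 of the 13 doctors, C(9,7)·C(13,1) = 36·13 = 468.
Probability = 468/319770 = 26/17765.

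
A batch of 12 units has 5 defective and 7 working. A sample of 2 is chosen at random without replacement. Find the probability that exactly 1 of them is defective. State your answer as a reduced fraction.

35/66

There are C(12,2) = 66 ways to choose 2 from 12.
Selections with exactly 1 defective: choose 1 of the 5 defective and 1 of the 7 working, C(5,1)·C(7,1) = 5·7 = 35.
Probability = 35/66.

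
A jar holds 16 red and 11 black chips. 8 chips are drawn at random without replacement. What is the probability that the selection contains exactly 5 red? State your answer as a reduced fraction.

There are C(27,8) = 2220075 ways to choose 8 from 27.
Selections with exactly 5 red: choose 5 of the 16 red and 3 of the 11 black, C(16,5)·C(11,3) = 4368·165 = 720720.
Probability = 720720/2220075 = 112/345.

112/345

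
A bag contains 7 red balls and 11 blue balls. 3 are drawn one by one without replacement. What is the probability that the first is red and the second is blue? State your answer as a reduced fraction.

77/306

Multiply the conditional probabilities at each draw: 7/18 · 11/17 = 77/306.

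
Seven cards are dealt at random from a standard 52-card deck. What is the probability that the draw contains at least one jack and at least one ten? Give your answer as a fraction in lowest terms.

3105873/16723070

There are C(52,7) = 133784560 possible draws.
By inclusion-exclusion on the complements, draws missing all jacks or all tens: C(48,7) + C(48,7) − C(44,7) = 73629072 + 73629072 − 38320568 = 108937576.
So draws with at least one of each: 133784560 − 108937576 = 24846984, probability 24846984/133784560 = 3105873/16723070.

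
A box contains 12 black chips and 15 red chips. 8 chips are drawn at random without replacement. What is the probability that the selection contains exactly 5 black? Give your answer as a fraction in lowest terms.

56/345

There are C(27,8) = 2220075 ways to choose 8 from 27.
Selections with exactly 5 black: choose 5 of the 12 black and 3 of the 15 red, C(12,5)·C(15,3) = 792·455 = 360360.
Probability = 360360/2220075 = 56/345.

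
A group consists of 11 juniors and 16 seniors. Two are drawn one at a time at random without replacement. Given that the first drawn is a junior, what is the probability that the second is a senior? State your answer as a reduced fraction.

After removing one junior, 26 remain: 10 juniors and 16 seniors.
So the probability the next is a senior is 16/26 = 8/13.

8/13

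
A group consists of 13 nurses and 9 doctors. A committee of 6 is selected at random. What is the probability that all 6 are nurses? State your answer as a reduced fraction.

52/2261

There are C(22,6) = 74613 possible selections.
Selections with all nurses: C(13,6) = 1716.
Probability = 1716/74613 = 52/2261.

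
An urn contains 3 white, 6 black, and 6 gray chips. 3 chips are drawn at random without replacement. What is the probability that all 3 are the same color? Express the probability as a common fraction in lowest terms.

There are C(15,3) = 455 ways to draw 3 chips.
All same color: C(3,3) + C(6,3) + C(6,3) = 1 + 20 + 20 = 41.
Probability = 41/455.

41/455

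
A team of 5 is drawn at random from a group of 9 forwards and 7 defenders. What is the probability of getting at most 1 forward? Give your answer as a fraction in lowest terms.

1/13

There are C(16,5) = 4368 ways to choose the 5.
Favorable selections (at most 1 forward): C(9,0)·C(7,5) + C(9,1)·C(7,4) = 21 + 315 = 336.
Probability = 336/4368 = 1/13.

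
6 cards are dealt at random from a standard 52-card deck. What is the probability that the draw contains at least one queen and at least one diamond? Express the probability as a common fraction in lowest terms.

6772177/20358520

There are C(52,6) = 20358520 possible draws.
By inclusion-exclusion on the complements, draws missing all queens or all diamonds: C(48,6) + C(39,6) − C(36,6) = 12271512 + 3262623 − 1947792 = 13586343.
So draws with at least one of each: 20358520 − 13586343 = 6772177, probability 6772177/20358520.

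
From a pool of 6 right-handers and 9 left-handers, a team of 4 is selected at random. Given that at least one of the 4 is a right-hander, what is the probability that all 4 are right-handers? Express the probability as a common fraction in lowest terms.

5/413

Work in counts. Selections with at least one right-hander: C(15,4) − C(9,4) = 1365 − 126 = 1239.
Of those, selections where all 4 are right-handers: C(6,4) = 15.
Conditional probability = 15/1239 = 5/413.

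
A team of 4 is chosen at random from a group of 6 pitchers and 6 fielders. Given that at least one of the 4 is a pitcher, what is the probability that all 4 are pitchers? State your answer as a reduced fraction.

1/32

Work in counts. Selections with at least one pitcher: C(12,4) − C(6,4) = 495 − 15 = 480.
Of those, selections where all 4 are pitchers: C(6,4) = 15.
Conditional probability = 15/480 = 1/32.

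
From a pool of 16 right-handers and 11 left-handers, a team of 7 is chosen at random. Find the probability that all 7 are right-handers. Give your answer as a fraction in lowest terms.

8/621

There are C(27,7) = 888030 possible selections.
Selections with all right-handers: C(16,7) = 11440.
Probability = 11440/888030 = 8/621.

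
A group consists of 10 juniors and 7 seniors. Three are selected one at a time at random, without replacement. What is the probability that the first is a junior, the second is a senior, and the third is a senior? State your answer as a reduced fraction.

7/68

Multiply the conditional probabilities at each draw: 10/17 · 7/16 · 6/15 = 420/4080 = 7/68.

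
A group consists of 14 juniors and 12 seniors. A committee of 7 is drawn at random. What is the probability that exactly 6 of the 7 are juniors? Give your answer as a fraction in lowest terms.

There are C(26,7) = 657800 ways to choose 7 from 26.
Selections with exactly 6 juniors: choose 6 of the 14 juniors and 1 of the 12 seniors, C(14,6)·C(12,1) = 3003·12 = 36036.
Probability = 36036/657800 = 63/1150.

63/1150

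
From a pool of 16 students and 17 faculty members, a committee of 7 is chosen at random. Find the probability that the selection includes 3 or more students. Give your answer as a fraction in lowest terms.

There are C(33,7) = 4272048 ways to choose the 7.
Count the complement (fewer than 3 students): C(16,0)·C(17,7) + C(16,1)·C(17,6) + C(16,2)·C(17,5) = 19448 + 198016 + 742560 = 960024.
Probability = 1 − 960024/4272048 = 3312024/4272048 = 138001/178002.

138001/178002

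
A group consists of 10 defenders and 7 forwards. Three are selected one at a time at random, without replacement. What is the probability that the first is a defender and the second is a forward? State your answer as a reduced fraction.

Multiply the conditional probabilities at each draw: 10/17 · 7/16 = 70/272 = 35/136.

35/136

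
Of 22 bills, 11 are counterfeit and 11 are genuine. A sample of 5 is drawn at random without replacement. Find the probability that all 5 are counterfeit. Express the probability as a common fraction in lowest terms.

1/57

There are C(22,5) = 26334 possible selections.
Selections with all counterfeit: C(11,5) = 462.
Probability = 462/26334 = 1/57.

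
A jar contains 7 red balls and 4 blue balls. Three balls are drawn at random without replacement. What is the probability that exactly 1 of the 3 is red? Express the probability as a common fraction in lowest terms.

Total number of selections: C(11,3) = 165.
Selections with exactly 1 red: choose 1 of the 7 red and 2 of the 4 blue, C(7,1)·C(4,2) = 7·6 = 42.
Probability = 42/165 = 14/55.

14/55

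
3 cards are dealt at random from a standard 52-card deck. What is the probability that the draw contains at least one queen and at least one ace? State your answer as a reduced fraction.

There are C(52,3) = 22100 possible draws.
By inclusion-exclusion on the complements, draws missing all queens or all aces: C(48,3) + C(48,3) − C(44,3) = 17296 + 17296 − 13244 = 21348.
So draws with at least one of each: 22100 − 21348 = 752, probability 752/22100 = 188/5525.

188/5525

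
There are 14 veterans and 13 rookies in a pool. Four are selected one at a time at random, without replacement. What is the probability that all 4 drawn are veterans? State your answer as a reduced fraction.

77/1350

Multiply the conditional probabilities at each draw: 14/27 · 13/26 · 12/25 · 11/24 = 24024/421200 = 77/1350.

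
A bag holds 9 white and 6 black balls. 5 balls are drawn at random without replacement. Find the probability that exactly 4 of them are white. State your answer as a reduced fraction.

The sample space is all 5-subsets of the 15: C(15,5) = 3003.
Selections with exactly 4 white: choose 4 of the 9 white and 1 of the 6 black, C(9,4)·C(6,1) = 126·6 = 756.
Probability = 756/3003 = 36/143.

36/143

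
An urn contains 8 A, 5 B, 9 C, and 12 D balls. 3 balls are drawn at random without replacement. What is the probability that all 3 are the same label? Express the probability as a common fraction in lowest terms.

There are C(34,3) = 5984 ways to draw 3 balls.
All same label: C(8,3) + C(5,3) + C(9,3) + C(12,3) = 56 + 10 + 84 + 220 = 370.
Probability = 370/5984 = 185/2992.

185/2992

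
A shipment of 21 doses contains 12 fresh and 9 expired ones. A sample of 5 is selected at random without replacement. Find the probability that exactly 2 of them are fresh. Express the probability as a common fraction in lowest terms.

88/323

Total number of selections: C(21,5) = 20349.
Selections with exactly 2 fresh: choose 2 of the 12 fresh and 3 of the 9 expired, C(12,2)·C(9,3) = 66·84 = 5544.
Probability = 5544/20349 = 88/323.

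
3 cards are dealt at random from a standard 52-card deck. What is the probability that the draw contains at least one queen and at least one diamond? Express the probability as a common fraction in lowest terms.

There are C(52,3) = 22100 possible draws.
By inclusion-exclusion on the complements, draws missing all queens or all diamonds: C(48,3) + C(39,3) − C(36,3) = 17296 + 9139 − 7140 = 19295.
So draws with at least one of each: 22100 − 19295 = 2805, probability 2805/22100 = 33/260.

33/260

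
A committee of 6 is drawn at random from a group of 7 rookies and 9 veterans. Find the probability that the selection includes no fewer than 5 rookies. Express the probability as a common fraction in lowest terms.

Total selections: C(16,6) = 8008.
Favorable selections (no fewer than 5 rookies): C(7,5)·C(9,1) + C(7,6)·C(9,0) = 189 + 7 = 196.
Probability = 196/8008 = 7/286.

7/286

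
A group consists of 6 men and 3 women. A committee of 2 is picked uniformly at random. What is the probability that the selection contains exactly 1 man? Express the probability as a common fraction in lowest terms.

The sample space is all 2-subsets of the 9: C(9,2) = 36.
Selections with exactly 1 man: choose 1 of the 6 men and 1 of the 3 women, C(6,1)·C(3,1) = 6·3 = 18.
Probability = 18/36 = 1/2.

1/2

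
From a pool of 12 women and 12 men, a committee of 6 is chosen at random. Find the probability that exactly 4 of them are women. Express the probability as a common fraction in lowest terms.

1485/6118

The sample space is all 6-subsets of the 24: C(24,6) = 134596.
Selections with exactly 4 women: choose 4 of the 12 women and 2 of the 12 men, C(12,4)·C(12,2) = 495·66 = 32670.
Probability = 32670/134596 = 1485/6118.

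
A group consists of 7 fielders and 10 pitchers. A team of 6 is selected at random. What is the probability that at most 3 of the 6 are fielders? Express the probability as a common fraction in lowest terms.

189/221

There are C(17,6) = 12376 ways to choose the 6.
Favorable selections (at most 3 fielders): C(7,0)·C(10,6) + C(7,1)·C(10,5) + C(7,2)·C(10,4) + C(7,3)·C(10,3) = 210 + 1764 + 4410 + 4200 = 10584.
Probability = 10584/12376 = 189/221.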